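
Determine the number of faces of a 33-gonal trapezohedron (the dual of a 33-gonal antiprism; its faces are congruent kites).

66

The n-trapezohedron (dual of the n-antiprism) has V = 2·33 + 2 = 68, E = 4·33 = 132, F = 2·33 = 66.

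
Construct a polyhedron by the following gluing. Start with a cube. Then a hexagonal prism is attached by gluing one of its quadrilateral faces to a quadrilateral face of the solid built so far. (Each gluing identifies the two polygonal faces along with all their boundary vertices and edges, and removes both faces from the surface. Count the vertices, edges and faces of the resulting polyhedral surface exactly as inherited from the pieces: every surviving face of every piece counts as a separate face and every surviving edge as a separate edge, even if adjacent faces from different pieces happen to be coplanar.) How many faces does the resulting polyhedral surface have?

A cube: V=8, E=12, F=6.
Attach a hexagonal prism (V=12, E=18, F=8) along a 4-gon: merge 4 vertices and 4 edges, delete both glued faces → V=16, E=26, F=12.
Check: V − E + F = 16 − 26 + 12 = 2.

12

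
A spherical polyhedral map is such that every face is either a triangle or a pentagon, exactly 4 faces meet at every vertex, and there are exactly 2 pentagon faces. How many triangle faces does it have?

10

Let x be the number of triangles; then F = 2 + x.
Edge–face incidences: 2E = 5·2 + 3·x = 10 + 3x.
Every vertex has degree 4, so 4V = 2E.
Euler: V − E + F = 2 ⇒ (2E)/4 − E + (2 + x) = 2.
Multiply by 8: 2·(2E) − 4·(2E) + 8·(2 + x) = 16, i.e. 16 + 8x − 2·(10 + 3x) = 16.
Collecting terms: 2x − 4 = 16, so 2x = 20, so x = 10.
Then 2E = 10 + 3·10 = 40, so E = 20, V = 2E/4 = 10, F = 2 + 10 = 12.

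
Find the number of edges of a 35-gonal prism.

105

A prism on an n-gon has two n-gon bases and n rectangular sides: V = 2·35 = 70, E = 3·35 = 105, F = 35 + 2 = 37.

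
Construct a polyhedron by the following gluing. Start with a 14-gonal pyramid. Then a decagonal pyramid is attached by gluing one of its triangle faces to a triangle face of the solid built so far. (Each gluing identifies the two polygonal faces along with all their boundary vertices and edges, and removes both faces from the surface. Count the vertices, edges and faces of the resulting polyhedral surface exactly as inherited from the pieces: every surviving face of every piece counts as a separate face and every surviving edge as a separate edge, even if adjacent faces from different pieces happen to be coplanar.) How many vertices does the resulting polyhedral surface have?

A 14-gonal pyramid: V=15, E=28, F=15.
Attach a decagonal pyramid (V=11, E=20, F=11) along a 3-gon: merge 3 vertices and 3 edges, delete both glued faces → V=23, E=45, F=24.
Check: V − E + F = 23 − 45 + 24 = 2.

23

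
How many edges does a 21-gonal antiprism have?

84

An antiprism on an n-gon has two n-gon caps and 2n triangles: V = 2·21 = 42, E = 4·21 = 84, F = 2·21 + 2 = 44.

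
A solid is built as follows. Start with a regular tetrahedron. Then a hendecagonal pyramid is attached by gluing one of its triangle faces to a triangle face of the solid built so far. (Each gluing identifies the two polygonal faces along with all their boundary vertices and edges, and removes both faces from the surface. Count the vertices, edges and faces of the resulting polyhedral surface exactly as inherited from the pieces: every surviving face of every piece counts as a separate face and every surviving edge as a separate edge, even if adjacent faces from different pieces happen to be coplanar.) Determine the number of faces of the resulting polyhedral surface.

A regular tetrahedron: V=4, E=6, F=4.
Attach a hendecagonal pyramid (V=12, E=22, F=12) along a 3-gon: merge 3 vertices and 3 edges, delete both glued faces → V=13, E=25, F=14.
Check: V − E + F = 13 − 25 + 14 = 2.

14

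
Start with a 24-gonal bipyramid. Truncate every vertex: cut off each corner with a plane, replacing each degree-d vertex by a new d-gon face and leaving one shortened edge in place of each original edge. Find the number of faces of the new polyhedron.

The base solid has V = 26, E = 72, F = 48.
Truncation replaces each original edge-end by a new vertex, so V′ = 2E = 144.
Each original edge survives, and each old vertex of degree d contributes d new edges; summing degrees gives Σd = 2E, so E′ = E + 2E = 3E = 216.
Each original face survives and each original vertex becomes one new face: F′ = F + V = 74.

74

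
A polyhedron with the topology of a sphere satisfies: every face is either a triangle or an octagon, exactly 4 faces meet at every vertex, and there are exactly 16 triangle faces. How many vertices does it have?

Let x be the number of octagons; then F = 16 + x.
Edge–face incidences: 2E = 3·16 + 8·x = 48 + 8x.
Every vertex has degree 4, so 4V = 2E.
Euler: V − E + F = 2 ⇒ (2E)/4 − E + (16 + x) = 2.
Multiply by 8: 2·(2E) − 4·(2E) + 8·(16 + x) = 16, i.e. 128 + 8x − 2·(48 + 8x) = 16.
Collecting terms: −8x + 32 = 16, so −8x = −16, so x = 2.
Then 2E = 48 + 8·2 = 64, so E = 32, V = 2E/4 = 16, F = 16 + 2 = 18.

16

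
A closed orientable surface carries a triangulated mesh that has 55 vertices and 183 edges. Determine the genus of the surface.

Every face is a triangle and each edge borders two faces, so 3F = 2·183, giving F = 122.
χ = V − E + F = 55 − 183 + 122 = -6.
For a closed orientable surface χ = 2 − 2g, so g = (2 − (-6))/2 = 4.

4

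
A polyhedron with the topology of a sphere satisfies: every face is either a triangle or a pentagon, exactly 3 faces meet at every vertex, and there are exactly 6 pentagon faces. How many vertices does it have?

Let x be the number of triangles; then F = 6 + x.
Edge–face incidences: 2E = 5·6 + 3·x = 30 + 3x.
Every vertex has degree 3, so 3V = 2E.
Euler: V − E + F = 2 ⇒ (2E)/3 − E + (6 + x) = 2.
Multiply by 6: 2·(2E) − 3·(2E) + 6·(6 + x) = 12, i.e. 36 + 6x − (30 + 3x) = 12.
Collecting terms: 3x + 6 = 12, so 3x = 6, so x = 2.
Then 2E = 30 + 3·2 = 36, so E = 18, V = 2E/3 = 12, F = 6 + 2 = 8.

12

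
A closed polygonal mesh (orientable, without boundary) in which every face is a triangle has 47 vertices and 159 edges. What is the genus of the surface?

Every face is a triangle and each edge borders two faces, so 3F = 2·159, giving F = 106.
χ = V − E + F = 47 − 159 + 106 = -6.
For a closed orientable surface χ = 2 − 2g, so g = (2 − (-6))/2 = 4.

4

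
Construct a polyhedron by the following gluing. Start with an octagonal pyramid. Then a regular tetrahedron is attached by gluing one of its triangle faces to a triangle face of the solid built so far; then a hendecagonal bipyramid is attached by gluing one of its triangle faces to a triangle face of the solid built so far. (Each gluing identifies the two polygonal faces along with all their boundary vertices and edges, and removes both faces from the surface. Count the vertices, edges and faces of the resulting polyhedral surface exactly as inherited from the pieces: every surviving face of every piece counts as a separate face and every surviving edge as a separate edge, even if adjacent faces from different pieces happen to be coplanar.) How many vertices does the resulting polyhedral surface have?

20

An octagonal pyramid: V=9, E=16, F=9.
Attach a regular tetrahedron (V=4, E=6, F=4) along a 3-gon: merge 3 vertices and 3 edges, delete both glued faces → V=10, E=19, F=11.
Attach a hendecagonal bipyramid (V=13, E=33, F=22) along a 3-gon: merge 3 vertices and 3 edges, delete both glued faces → V=20, E=49, F=31.
Check: V − E + F = 20 − 49 + 31 = 2.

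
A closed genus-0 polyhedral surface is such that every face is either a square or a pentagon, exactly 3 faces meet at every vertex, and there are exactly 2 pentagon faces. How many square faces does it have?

5

Let x be the number of squares; then F = 2 + x.
Edge–face incidences: 2E = 5·2 + 4·x = 10 + 4x.
Every vertex has degree 3, so 3V = 2E.
Euler: V − E + F = 2 ⇒ (2E)/3 − E + (2 + x) = 2.
Multiply by 6: 2·(2E) − 3·(2E) + 6·(2 + x) = 12, i.e. 12 + 6x − (10 + 4x) = 12.
Collecting terms: 2x + 2 = 12, so 2x = 10, so x = 5.
Then 2E = 10 + 4·5 = 30, so E = 15, V = 2E/3 = 10, F = 2 + 5 = 7.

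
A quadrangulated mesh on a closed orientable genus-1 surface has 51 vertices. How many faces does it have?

51

χ = 2 − 2·1 = 0, and every face is a square so 4F = 2E.
V − E + F = 0 with E = 4F/2 gives 51 − (4/2 − 1)·F = 0, so F = 51 and E = 102.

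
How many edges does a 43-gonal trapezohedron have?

The n-trapezohedron (dual of the n-antiprism) has V = 2·43 + 2 = 88, E = 4·43 = 172, F = 2·43 = 86.

172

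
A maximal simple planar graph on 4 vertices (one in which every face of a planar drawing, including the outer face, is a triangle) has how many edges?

In a plane triangulation 3F = 2E and V − E + F = 2, so E = 3V − 6 = 3·4 − 6 = 6.

6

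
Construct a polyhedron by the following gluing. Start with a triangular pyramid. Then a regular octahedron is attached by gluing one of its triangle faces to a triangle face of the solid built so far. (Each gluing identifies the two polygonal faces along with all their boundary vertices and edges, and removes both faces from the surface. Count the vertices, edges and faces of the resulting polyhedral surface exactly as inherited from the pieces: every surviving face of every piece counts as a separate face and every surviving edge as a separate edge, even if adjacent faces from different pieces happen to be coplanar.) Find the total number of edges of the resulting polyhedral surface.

15

A triangular pyramid: V=4, E=6, F=4.
Attach a regular octahedron (V=6, E=12, F=8) along a 3-gon: merge 3 vertices and 3 edges, delete both glued faces → V=7, E=15, F=10.
Check: V − E + F = 7 − 15 + 10 = 2.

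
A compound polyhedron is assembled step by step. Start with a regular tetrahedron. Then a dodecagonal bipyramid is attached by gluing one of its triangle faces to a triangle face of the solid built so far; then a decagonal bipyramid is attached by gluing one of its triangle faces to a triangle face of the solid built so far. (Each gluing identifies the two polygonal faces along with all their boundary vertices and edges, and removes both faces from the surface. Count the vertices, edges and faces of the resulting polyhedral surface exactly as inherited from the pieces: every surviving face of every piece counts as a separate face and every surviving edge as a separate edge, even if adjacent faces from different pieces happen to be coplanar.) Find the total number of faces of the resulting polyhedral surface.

A regular tetrahedron: V=4, E=6, F=4.
Attach a dodecagonal bipyramid (V=14, E=36, F=24) along a 3-gon: merge 3 vertices and 3 edges, delete both glued faces → V=15, E=39, F=26.
Attach a decagonal bipyramid (V=12, E=30, F=20) along a 3-gon: merge 3 vertices and 3 edges, delete both glued faces → V=24, E=66, F=44.
Check: V − E + F = 24 − 66 + 44 = 2.

44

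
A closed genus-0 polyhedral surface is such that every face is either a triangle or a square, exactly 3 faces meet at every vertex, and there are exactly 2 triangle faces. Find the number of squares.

Let x be the number of squares; then F = 2 + x.
Edge–face incidences: 2E = 3·2 + 4·x = 6 + 4x.
Every vertex has degree 3, so 3V = 2E.
Euler: V − E + F = 2 ⇒ (2E)/3 − E + (2 + x) = 2.
Multiply by 6: 2·(2E) − 3·(2E) + 6·(2 + x) = 12, i.e. 12 + 6x − (6 + 4x) = 12.
Collecting terms: 2x + 6 = 12, so 2x = 6, so x = 3.
Then 2E = 6 + 4·3 = 18, so E = 9, V = 2E/3 = 6, F = 2 + 3 = 5.

3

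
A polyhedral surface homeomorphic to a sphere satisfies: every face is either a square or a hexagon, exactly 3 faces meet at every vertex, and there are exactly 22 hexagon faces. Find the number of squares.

6

Let x be the number of squares; then F = 22 + x.
Edge–face incidences: 2E = 6·22 + 4·x = 132 + 4x.
Every vertex has degree 3, so 3V = 2E.
Euler: V − E + F = 2 ⇒ (2E)/3 − E + (22 + x) = 2.
Multiply by 6: 2·(2E) − 3·(2E) + 6·(22 + x) = 12, i.e. 132 + 6x − (132 + 4x) = 12.
Collecting terms: 2x = 12, so x = 6.
Then 2E = 132 + 4·6 = 156, so E = 78, V = 2E/3 = 52, F = 22 + 6 = 28.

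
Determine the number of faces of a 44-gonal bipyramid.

A bipyramid over an n-gon has 2n triangular faces and n + 2 vertices: V = 44 + 2 = 46, E = 3·44 = 132, F = 2·44 = 88.

88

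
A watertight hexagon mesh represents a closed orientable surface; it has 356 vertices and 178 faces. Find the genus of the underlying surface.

1

Every face is a hexagon, so 2E = 6·178 = 1068, giving E = 534.
χ = V − E + F = 356 − 534 + 178 = 0.
For a closed orientable surface χ = 2 − 2g, so g = (2 − (0))/2 = 1.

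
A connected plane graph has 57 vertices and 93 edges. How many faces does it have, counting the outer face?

Euler's formula for a connected plane graph: V − E + F = 2, so F = 2 − 57 + 93 = 38.

38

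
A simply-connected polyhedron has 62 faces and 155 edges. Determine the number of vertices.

Here V − E + F = 2.
V = 2 + E − F = 2 + 155 − 62 = 95.

95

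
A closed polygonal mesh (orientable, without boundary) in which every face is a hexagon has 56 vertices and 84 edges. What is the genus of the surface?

Every face is a hexagon and each edge borders two faces, so 6F = 2·84, giving F = 28.
χ = V − E + F = 56 − 84 + 28 = 0.
For a closed orientable surface χ = 2 − 2g, so g = (2 − (0))/2 = 1.

1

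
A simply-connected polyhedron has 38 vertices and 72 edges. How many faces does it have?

Here V − E + F = 2.
F = 2 − V + E = 2 − 38 + 72 = 36.

36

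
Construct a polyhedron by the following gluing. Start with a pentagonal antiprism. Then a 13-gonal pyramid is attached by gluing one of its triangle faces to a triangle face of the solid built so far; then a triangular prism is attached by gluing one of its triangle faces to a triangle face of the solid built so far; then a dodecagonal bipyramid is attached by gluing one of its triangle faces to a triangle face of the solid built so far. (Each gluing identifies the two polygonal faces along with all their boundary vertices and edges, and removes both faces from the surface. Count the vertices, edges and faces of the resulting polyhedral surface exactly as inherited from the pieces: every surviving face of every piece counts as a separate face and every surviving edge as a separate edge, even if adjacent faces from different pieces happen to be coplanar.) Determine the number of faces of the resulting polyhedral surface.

A pentagonal antiprism: V=10, E=20, F=12.
Attach a 13-gonal pyramid (V=14, E=26, F=14) along a 3-gon: merge 3 vertices and 3 edges, delete both glued faces → V=21, E=43, F=24.
Attach a triangular prism (V=6, E=9, F=5) along a 3-gon: merge 3 vertices and 3 edges, delete both glued faces → V=24, E=49, F=27.
Attach a dodecagonal bipyramid (V=14, E=36, F=24) along a 3-gon: merge 3 vertices and 3 edges, delete both glued faces → V=35, E=82, F=49.
Check: V − E + F = 35 − 82 + 49 = 2.

49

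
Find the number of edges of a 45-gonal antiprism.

180

An antiprism on an n-gon has two n-gon caps and 2n triangles: V = 2·45 = 90, E = 4·45 = 180, F = 2·45 + 2 = 92.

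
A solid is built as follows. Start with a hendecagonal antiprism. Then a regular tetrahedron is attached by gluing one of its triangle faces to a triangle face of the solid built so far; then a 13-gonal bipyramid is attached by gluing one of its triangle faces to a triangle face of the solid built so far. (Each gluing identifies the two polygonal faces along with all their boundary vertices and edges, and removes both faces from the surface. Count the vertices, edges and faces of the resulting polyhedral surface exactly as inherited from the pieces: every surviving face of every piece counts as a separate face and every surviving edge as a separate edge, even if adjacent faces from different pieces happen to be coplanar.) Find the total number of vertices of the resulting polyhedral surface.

A hendecagonal antiprism: V=22, E=44, F=24.
Attach a regular tetrahedron (V=4, E=6, F=4) along a 3-gon: merge 3 vertices and 3 edges, delete both glued faces → V=23, E=47, F=26.
Attach a 13-gonal bipyramid (V=15, E=39, F=26) along a 3-gon: merge 3 vertices and 3 edges, delete both glued faces → V=35, E=83, F=50.
Check: V − E + F = 35 − 83 + 50 = 2.

35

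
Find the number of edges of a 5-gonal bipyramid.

A bipyramid over an n-gon has 2n triangular faces and n + 2 vertices: V = 5 + 2 = 7, E = 3·5 = 15, F = 2·5 = 10.

15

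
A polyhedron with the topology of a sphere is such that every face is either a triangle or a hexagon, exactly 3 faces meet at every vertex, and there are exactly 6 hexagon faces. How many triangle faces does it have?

4

Let x be the number of triangles; then F = 6 + x.
Edge–face incidences: 2E = 6·6 + 3·x = 36 + 3x.
Every vertex has degree 3, so 3V = 2E.
Euler: V − E + F = 2 ⇒ (2E)/3 − E + (6 + x) = 2.
Multiply by 6: 2·(2E) − 3·(2E) + 6·(6 + x) = 12, i.e. 36 + 6x − (36 + 3x) = 12.
Collecting terms: 3x = 12, so x = 4.
Then 2E = 36 + 3·4 = 48, so E = 24, V = 2E/3 = 16, F = 6 + 4 = 10.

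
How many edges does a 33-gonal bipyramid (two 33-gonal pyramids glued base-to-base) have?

99

A bipyramid over an n-gon has 2n triangular faces and n + 2 vertices: V = 33 + 2 = 35, E = 3·33 = 99, F = 2·33 = 66.
Check: V − E + F = 35 − 99 + 66 = 2.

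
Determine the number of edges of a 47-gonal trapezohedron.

The n-trapezohedron (dual of the n-antiprism) has V = 2·47 + 2 = 96, E = 4·47 = 188, F = 2·47 = 94.
Check: V − E + F = 96 − 188 + 94 = 2.

188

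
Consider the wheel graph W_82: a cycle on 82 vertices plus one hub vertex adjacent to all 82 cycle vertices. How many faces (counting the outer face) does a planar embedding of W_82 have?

W_82 has V = 82 + 1 = 83 vertices and E = 2·82 = 164 edges.
By Euler's formula F = 2 − V + E = 2 − 83 + 164 = 83.

83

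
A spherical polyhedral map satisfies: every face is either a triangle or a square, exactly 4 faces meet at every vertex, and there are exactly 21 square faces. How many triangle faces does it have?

Let x be the number of triangles; then F = 21 + x.
Edge–face incidences: 2E = 4·21 + 3·x = 84 + 3x.
Every vertex has degree 4, so 4V = 2E.
Euler: V − E + F = 2 ⇒ (2E)/4 − E + (21 + x) = 2.
Multiply by 8: 2·(2E) − 4·(2E) + 8·(21 + x) = 16, i.e. 168 + 8x − 2·(84 + 3x) = 16.
Collecting terms: 2x = 16, so x = 8.
Then 2E = 84 + 3·8 = 108, so E = 54, V = 2E/4 = 27, F = 21 + 8 = 29.

8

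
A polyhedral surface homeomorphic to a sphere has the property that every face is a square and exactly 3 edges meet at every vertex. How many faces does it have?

6

Each face has 4 edges and each edge borders two faces, so 2E = 4F.
Each vertex has degree 3, so 3V = 2E and hence V = 4F/3.
Euler: V − E + F = 2 ⇒ (4F/3) − (4F/2) + F = 2.
Multiply by 6: (8 − 12 + 6)F = 12, i.e. 2F = 12.
So F = 6, E = 4·6/2 = 12, V = 4·6/3 = 8.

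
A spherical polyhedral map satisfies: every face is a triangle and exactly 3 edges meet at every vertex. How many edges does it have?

Each face has 3 edges and each edge borders two faces, so 2E = 3F.
Each vertex has degree 3, so 3V = 2E and hence V = 3F/3.
Euler: V − E + F = 2 ⇒ (3F/3) − (3F/2) + F = 2.
Multiply by 6: (6 − 9 + 6)F = 12, i.e. 3F = 12.
So F = 4, E = 3·4/2 = 6, V = 3·4/3 = 4.

6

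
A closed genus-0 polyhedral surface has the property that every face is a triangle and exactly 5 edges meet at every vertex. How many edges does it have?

Each face has 3 edges and each edge borders two faces, so 2E = 3F.
Each vertex has degree 5, so 5V = 2E and hence V = 3F/5.
Euler: V − E + F = 2 ⇒ (3F/5) − (3F/2) + F = 2.
Multiply by 10: (6 − 15 + 10)F = 20, i.e. 1F = 20.
So F = 20, E = 3·20/2 = 30, V = 3·20/5 = 12.

30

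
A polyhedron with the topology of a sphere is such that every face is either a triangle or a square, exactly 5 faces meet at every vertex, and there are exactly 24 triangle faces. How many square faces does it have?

2

Let x be the number of squares; then F = 24 + x.
Edge–face incidences: 2E = 3·24 + 4·x = 72 + 4x.
Every vertex has degree 5, so 5V = 2E.
Euler: V − E + F = 2 ⇒ (2E)/5 − E + (24 + x) = 2.
Multiply by 10: 2·(2E) − 5·(2E) + 10·(24 + x) = 20, i.e. 240 + 10x − 3·(72 + 4x) = 20.
Collecting terms: −2x + 24 = 20, so −2x = −4, so x = 2.
Then 2E = 72 + 4·2 = 80, so E = 40, V = 2E/5 = 16, F = 24 + 2 = 26.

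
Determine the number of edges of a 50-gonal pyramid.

100

A pyramid on an n-gon base has one n-gon and n triangles: V = 50 + 1 = 51, E = 2·50 = 100, F = 50 + 1 = 51.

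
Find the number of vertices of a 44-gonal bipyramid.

A bipyramid over an n-gon has 2n triangular faces and n + 2 vertices: V = 44 + 2 = 46, E = 3·44 = 132, F = 2·44 = 88.

46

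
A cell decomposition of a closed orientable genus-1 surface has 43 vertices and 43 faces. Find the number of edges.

86

For a closed orientable surface of genus 1, χ = 2 − 2·1 = 0.
E = V + F − (0) = 43 + 43 − (0) = 86.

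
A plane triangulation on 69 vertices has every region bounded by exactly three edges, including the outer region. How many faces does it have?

In a plane triangulation 3F = 2E and V − E + F = 2, so F = 2V − 4 = 2·69 − 4 = 134.

134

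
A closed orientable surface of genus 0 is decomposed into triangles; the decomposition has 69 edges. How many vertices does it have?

χ = 2 − 2·0 = 2, and every face is a triangle so 3F = 2E.
F = 2E/3 = 46. Then V = 2 + E − F = 2 + 69 − 46 = 25.

25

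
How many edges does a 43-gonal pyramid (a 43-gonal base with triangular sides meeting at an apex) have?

A pyramid on an n-gon base has one n-gon and n triangles: V = 43 + 1 = 44, E = 2·43 = 86, F = 43 + 1 = 44.
Check: V − E + F = 44 − 86 + 44 = 2.

86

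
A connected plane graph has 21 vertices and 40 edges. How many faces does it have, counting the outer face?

Euler's formula for a connected plane graph: V − E + F = 2, so F = 2 − 21 + 40 = 21.

21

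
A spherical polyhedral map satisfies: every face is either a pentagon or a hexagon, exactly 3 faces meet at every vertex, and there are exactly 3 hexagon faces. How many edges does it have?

39

Let x be the number of pentagons; then F = 3 + x.
Edge–face incidences: 2E = 6·3 + 5·x = 18 + 5x.
Every vertex has degree 3, so 3V = 2E.
Euler: V − E + F = 2 ⇒ (2E)/3 − E + (3 + x) = 2.
Multiply by 6: 2·(2E) − 3·(2E) + 6·(3 + x) = 12, i.e. 18 + 6x − (18 + 5x) = 12.
Collecting terms: x = 12.
Then 2E = 18 + 5·12 = 78, so E = 39, V = 2E/3 = 26, F = 3 + 12 = 15.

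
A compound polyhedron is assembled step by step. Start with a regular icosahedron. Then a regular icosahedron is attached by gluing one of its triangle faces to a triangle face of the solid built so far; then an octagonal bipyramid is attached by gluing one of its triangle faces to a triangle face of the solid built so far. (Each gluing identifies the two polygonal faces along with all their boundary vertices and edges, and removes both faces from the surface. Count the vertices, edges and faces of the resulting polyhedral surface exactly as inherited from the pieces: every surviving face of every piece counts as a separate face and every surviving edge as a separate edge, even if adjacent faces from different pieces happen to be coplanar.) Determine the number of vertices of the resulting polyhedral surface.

A regular icosahedron: V=12, E=30, F=20.
Attach a regular icosahedron (V=12, E=30, F=20) along a 3-gon: merge 3 vertices and 3 edges, delete both glued faces → V=21, E=57, F=38.
Attach an octagonal bipyramid (V=10, E=24, F=16) along a 3-gon: merge 3 vertices and 3 edges, delete both glued faces → V=28, E=78, F=52.
Check: V − E + F = 28 − 78 + 52 = 2.

28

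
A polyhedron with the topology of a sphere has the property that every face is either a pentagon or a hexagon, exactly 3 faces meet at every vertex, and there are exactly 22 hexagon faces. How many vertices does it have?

Let x be the number of pentagons; then F = 22 + x.
Edge–face incidences: 2E = 6·22 + 5·x = 132 + 5x.
Every vertex has degree 3, so 3V = 2E.
Euler: V − E + F = 2 ⇒ (2E)/3 − E + (22 + x) = 2.
Multiply by 6: 2·(2E) − 3·(2E) + 6·(22 + x) = 12, i.e. 132 + 6x − (132 + 5x) = 12.
Collecting terms: x = 12.
Then 2E = 132 + 5·12 = 192, so E = 96, V = 2E/3 = 64, F = 22 + 12 = 34.

64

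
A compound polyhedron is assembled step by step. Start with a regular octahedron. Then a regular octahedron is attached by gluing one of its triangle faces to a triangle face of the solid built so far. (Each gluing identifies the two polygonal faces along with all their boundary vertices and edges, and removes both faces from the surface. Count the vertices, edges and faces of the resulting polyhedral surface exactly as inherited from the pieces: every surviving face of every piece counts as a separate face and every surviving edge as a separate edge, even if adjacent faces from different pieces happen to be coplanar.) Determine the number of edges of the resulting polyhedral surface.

A regular octahedron: V=6, E=12, F=8.
Attach a regular octahedron (V=6, E=12, F=8) along a 3-gon: merge 3 vertices and 3 edges, delete both glued faces → V=9, E=21, F=14.
Check: V − E + F = 9 − 21 + 14 = 2.

21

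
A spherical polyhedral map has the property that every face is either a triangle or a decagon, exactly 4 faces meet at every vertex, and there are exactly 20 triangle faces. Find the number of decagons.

2

Let x be the number of decagons; then F = 20 + x.
Edge–face incidences: 2E = 3·20 + 10·x = 60 + 10x.
Every vertex has degree 4, so 4V = 2E.
Euler: V − E + F = 2 ⇒ (2E)/4 − E + (20 + x) = 2.
Multiply by 8: 2·(2E) − 4·(2E) + 8·(20 + x) = 16, i.e. 160 + 8x − 2·(60 + 10x) = 16.
Collecting terms: −12x + 40 = 16, so −12x = −24, so x = 2.
Then 2E = 60 + 10·2 = 80, so E = 40, V = 2E/4 = 20, F = 20 + 2 = 22.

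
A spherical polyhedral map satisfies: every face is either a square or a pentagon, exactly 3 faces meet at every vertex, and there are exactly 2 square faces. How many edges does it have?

24

Let x be the number of pentagons; then F = 2 + x.
Edge–face incidences: 2E = 4·2 + 5·x = 8 + 5x.
Every vertex has degree 3, so 3V = 2E.
Euler: V − E + F = 2 ⇒ (2E)/3 − E + (2 + x) = 2.
Multiply by 6: 2·(2E) − 3·(2E) + 6·(2 + x) = 12, i.e. 12 + 6x − (8 + 5x) = 12.
Collecting terms: x + 4 = 12, so x = 8.
Then 2E = 8 + 5·8 = 48, so E = 24, V = 2E/3 = 16, F = 2 + 8 = 10.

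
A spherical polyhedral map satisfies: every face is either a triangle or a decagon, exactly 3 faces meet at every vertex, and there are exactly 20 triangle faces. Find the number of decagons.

Let x be the number of decagons; then F = 20 + x.
Edge–face incidences: 2E = 3·20 + 10·x = 60 + 10x.
Every vertex has degree 3, so 3V = 2E.
Euler: V − E + F = 2 ⇒ (2E)/3 − E + (20 + x) = 2.
Multiply by 6: 2·(2E) − 3·(2E) + 6·(20 + x) = 12, i.e. 120 + 6x − (60 + 10x) = 12.
Collecting terms: −4x + 60 = 12, so −4x = −48, so x = 12.
Then 2E = 60 + 10·12 = 180, so E = 90, V = 2E/3 = 60, F = 20 + 12 = 32.

12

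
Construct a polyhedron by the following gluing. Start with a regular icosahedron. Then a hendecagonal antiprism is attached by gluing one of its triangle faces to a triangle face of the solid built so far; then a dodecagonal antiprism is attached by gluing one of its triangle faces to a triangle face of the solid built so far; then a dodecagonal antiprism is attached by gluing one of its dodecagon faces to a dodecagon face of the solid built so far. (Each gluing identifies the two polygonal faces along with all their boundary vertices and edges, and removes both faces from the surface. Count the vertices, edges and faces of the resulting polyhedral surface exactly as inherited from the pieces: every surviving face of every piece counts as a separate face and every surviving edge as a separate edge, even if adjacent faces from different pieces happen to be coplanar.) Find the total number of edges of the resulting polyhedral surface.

152

A regular icosahedron: V=12, E=30, F=20.
Attach a hendecagonal antiprism (V=22, E=44, F=24) along a 3-gon: merge 3 vertices and 3 edges, delete both glued faces → V=31, E=71, F=42.
Attach a dodecagonal antiprism (V=24, E=48, F=26) along a 3-gon: merge 3 vertices and 3 edges, delete both glued faces → V=52, E=116, F=66.
Attach a dodecagonal antiprism (V=24, E=48, F=26) along a 12-gon: merge 12 vertices and 12 edges, delete both glued faces → V=64, E=152, F=90.
Check: V − E + F = 64 − 152 + 90 = 2.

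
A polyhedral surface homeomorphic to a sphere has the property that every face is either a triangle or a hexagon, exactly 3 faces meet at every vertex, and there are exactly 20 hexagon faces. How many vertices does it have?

44

Let x be the number of triangles; then F = 20 + x.
Edge–face incidences: 2E = 6·20 + 3·x = 120 + 3x.
Every vertex has degree 3, so 3V = 2E.
Euler: V − E + F = 2 ⇒ (2E)/3 − E + (20 + x) = 2.
Multiply by 6: 2·(2E) − 3·(2E) + 6·(20 + x) = 12, i.e. 120 + 6x − (120 + 3x) = 12.
Collecting terms: 3x = 12, so x = 4.
Then 2E = 120 + 3·4 = 132, so E = 66, V = 2E/3 = 44, F = 20 + 4 = 24.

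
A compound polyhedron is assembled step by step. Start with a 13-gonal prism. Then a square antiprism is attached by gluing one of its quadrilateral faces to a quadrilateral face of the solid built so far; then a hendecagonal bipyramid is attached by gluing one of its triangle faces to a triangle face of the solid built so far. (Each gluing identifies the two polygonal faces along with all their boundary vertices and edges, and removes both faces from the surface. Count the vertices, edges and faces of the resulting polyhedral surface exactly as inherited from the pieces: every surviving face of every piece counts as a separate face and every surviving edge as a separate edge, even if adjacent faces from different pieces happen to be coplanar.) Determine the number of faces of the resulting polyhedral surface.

A 13-gonal prism: V=26, E=39, F=15.
Attach a square antiprism (V=8, E=16, F=10) along a 4-gon: merge 4 vertices and 4 edges, delete both glued faces → V=30, E=51, F=23.
Attach a hendecagonal bipyramid (V=13, E=33, F=22) along a 3-gon: merge 3 vertices and 3 edges, delete both glued faces → V=40, E=81, F=43.
Check: V − E + F = 40 − 81 + 43 = 2.

43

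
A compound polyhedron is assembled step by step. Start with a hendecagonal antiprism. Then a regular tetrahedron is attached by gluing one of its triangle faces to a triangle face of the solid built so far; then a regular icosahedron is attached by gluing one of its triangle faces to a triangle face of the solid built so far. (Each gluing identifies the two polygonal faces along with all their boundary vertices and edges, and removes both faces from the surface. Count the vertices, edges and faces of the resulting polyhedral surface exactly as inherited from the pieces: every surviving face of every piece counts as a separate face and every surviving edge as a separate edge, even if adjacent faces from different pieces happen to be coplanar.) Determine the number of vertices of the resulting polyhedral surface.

A hendecagonal antiprism: V=22, E=44, F=24.
Attach a regular tetrahedron (V=4, E=6, F=4) along a 3-gon: merge 3 vertices and 3 edges, delete both glued faces → V=23, E=47, F=26.
Attach a regular icosahedron (V=12, E=30, F=20) along a 3-gon: merge 3 vertices and 3 edges, delete both glued faces → V=32, E=74, F=44.
Check: V − E + F = 32 − 74 + 44 = 2.

32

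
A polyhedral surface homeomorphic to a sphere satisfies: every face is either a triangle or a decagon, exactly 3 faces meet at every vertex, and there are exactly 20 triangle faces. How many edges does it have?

Let x be the number of decagons; then F = 20 + x.
Edge–face incidences: 2E = 3·20 + 10·x = 60 + 10x.
Every vertex has degree 3, so 3V = 2E.
Euler: V − E + F = 2 ⇒ (2E)/3 − E + (20 + x) = 2.
Multiply by 6: 2·(2E) − 3·(2E) + 6·(20 + x) = 12, i.e. 120 + 6x − (60 + 10x) = 12.
Collecting terms: −4x + 60 = 12, so −4x = −48, so x = 12.
Then 2E = 60 + 10·12 = 180, so E = 90, V = 2E/3 = 60, F = 20 + 12 = 32.

90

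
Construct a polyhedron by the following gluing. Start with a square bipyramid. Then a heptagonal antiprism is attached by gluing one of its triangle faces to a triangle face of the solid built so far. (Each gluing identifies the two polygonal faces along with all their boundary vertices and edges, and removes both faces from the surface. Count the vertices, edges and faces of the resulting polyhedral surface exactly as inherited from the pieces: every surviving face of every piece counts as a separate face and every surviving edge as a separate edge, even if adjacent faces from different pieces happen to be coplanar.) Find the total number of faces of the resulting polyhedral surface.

A square bipyramid: V=6, E=12, F=8.
Attach a heptagonal antiprism (V=14, E=28, F=16) along a 3-gon: merge 3 vertices and 3 edges, delete both glued faces → V=17, E=37, F=22.
Check: V − E + F = 17 − 37 + 22 = 2.

22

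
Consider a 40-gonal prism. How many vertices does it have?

80

A prism on an n-gon has two n-gon bases and n rectangular sides: V = 2·40 = 80, E = 3·40 = 120, F = 40 + 2 = 42.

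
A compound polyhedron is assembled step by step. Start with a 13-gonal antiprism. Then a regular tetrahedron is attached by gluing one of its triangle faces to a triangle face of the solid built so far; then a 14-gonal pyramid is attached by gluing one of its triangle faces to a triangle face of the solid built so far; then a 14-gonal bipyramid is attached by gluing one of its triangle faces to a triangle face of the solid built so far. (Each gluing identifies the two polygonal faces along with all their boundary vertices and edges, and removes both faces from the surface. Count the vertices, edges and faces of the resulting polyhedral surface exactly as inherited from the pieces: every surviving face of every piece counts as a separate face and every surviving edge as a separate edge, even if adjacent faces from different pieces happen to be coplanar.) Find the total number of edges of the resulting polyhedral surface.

A 13-gonal antiprism: V=26, E=52, F=28.
Attach a regular tetrahedron (V=4, E=6, F=4) along a 3-gon: merge 3 vertices and 3 edges, delete both glued faces → V=27, E=55, F=30.
Attach a 14-gonal pyramid (V=15, E=28, F=15) along a 3-gon: merge 3 vertices and 3 edges, delete both glued faces → V=39, E=80, F=43.
Attach a 14-gonal bipyramid (V=16, E=42, F=28) along a 3-gon: merge 3 vertices and 3 edges, delete both glued faces → V=52, E=119, F=69.
Check: V − E + F = 52 − 119 + 69 = 2.

119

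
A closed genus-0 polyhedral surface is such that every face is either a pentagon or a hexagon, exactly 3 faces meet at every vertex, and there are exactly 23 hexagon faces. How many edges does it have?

99

Let x be the number of pentagons; then F = 23 + x.
Edge–face incidences: 2E = 6·23 + 5·x = 138 + 5x.
Every vertex has degree 3, so 3V = 2E.
Euler: V − E + F = 2 ⇒ (2E)/3 − E + (23 + x) = 2.
Multiply by 6: 2·(2E) − 3·(2E) + 6·(23 + x) = 12, i.e. 138 + 6x − (138 + 5x) = 12.
Collecting terms: x = 12.
Then 2E = 138 + 5·12 = 198, so E = 99, V = 2E/3 = 66, F = 23 + 12 = 35.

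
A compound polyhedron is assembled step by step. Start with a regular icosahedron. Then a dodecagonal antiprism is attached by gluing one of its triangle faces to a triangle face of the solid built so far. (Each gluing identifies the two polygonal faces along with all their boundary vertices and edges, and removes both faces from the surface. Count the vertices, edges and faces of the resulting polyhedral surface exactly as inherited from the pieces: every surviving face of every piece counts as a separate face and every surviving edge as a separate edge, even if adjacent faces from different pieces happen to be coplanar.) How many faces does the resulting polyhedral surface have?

A regular icosahedron: V=12, E=30, F=20.
Attach a dodecagonal antiprism (V=24, E=48, F=26) along a 3-gon: merge 3 vertices and 3 edges, delete both glued faces → V=33, E=75, F=44.
Check: V − E + F = 33 − 75 + 44 = 2.

44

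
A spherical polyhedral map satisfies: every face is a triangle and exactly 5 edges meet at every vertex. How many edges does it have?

30

Each face has 3 edges and each edge borders two faces, so 2E = 3F.
Each vertex has degree 5, so 5V = 2E and hence V = 3F/5.
Euler: V − E + F = 2 ⇒ (3F/5) − (3F/2) + F = 2.
Multiply by 10: (6 − 15 + 10)F = 20, i.e. 1F = 20.
So F = 20, E = 3·20/2 = 30, V = 3·20/5 = 12.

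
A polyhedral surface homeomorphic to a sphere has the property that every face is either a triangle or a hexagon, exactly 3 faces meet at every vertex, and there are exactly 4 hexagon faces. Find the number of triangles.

Let x be the number of triangles; then F = 4 + x.
Edge–face incidences: 2E = 6·4 + 3·x = 24 + 3x.
Every vertex has degree 3, so 3V = 2E.
Euler: V − E + F = 2 ⇒ (2E)/3 − E + (4 + x) = 2.
Multiply by 6: 2·(2E) − 3·(2E) + 6·(4 + x) = 12, i.e. 24 + 6x − (24 + 3x) = 12.
Collecting terms: 3x = 12, so x = 4.
Then 2E = 24 + 3·4 = 36, so E = 18, V = 2E/3 = 12, F = 4 + 4 = 8.

4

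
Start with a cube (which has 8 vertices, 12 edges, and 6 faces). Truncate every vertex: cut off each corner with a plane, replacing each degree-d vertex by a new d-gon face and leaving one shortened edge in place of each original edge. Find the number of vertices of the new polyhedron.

24

Truncation replaces each original edge-end by a new vertex, so V′ = 2E = 24.
Each original edge survives, and each old vertex of degree d contributes d new edges; summing degrees gives Σd = 2E, so E′ = E + 2E = 3E = 36.
Each original face survives and each original vertex becomes one new face: F′ = F + V = 14.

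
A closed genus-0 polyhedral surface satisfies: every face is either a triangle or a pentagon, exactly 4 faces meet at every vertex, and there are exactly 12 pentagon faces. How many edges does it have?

60

Let x be the number of triangles; then F = 12 + x.
Edge–face incidences: 2E = 5·12 + 3·x = 60 + 3x.
Every vertex has degree 4, so 4V = 2E.
Euler: V − E + F = 2 ⇒ (2E)/4 − E + (12 + x) = 2.
Multiply by 8: 2·(2E) − 4·(2E) + 8·(12 + x) = 16, i.e. 96 + 8x − 2·(60 + 3x) = 16.
Collecting terms: 2x − 24 = 16, so 2x = 40, so x = 20.
Then 2E = 60 + 3·20 = 120, so E = 60, V = 2E/4 = 30, F = 12 + 20 = 32.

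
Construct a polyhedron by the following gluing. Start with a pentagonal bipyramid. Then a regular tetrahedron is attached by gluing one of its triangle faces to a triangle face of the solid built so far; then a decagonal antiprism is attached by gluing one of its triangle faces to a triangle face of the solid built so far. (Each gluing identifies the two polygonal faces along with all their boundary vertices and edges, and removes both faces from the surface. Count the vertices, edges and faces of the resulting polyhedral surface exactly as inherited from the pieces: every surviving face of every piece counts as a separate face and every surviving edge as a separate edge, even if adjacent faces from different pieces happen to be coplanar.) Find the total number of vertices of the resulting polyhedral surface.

25

A pentagonal bipyramid: V=7, E=15, F=10.
Attach a regular tetrahedron (V=4, E=6, F=4) along a 3-gon: merge 3 vertices and 3 edges, delete both glued faces → V=8, E=18, F=12.
Attach a decagonal antiprism (V=20, E=40, F=22) along a 3-gon: merge 3 vertices and 3 edges, delete both glued faces → V=25, E=55, F=32.
Check: V − E + F = 25 − 55 + 32 = 2.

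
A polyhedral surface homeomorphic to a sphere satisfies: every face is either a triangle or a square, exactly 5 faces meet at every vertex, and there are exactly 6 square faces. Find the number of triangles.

Let x be the number of triangles; then F = 6 + x.
Edge–face incidences: 2E = 4·6 + 3·x = 24 + 3x.
Every vertex has degree 5, so 5V = 2E.
Euler: V − E + F = 2 ⇒ (2E)/5 − E + (6 + x) = 2.
Multiply by 10: 2·(2E) − 5·(2E) + 10·(6 + x) = 20, i.e. 60 + 10x − 3·(24 + 3x) = 20.
Collecting terms: x − 12 = 20, so x = 32.
Then 2E = 24 + 3·32 = 120, so E = 60, V = 2E/5 = 24, F = 6 + 32 = 38.

32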